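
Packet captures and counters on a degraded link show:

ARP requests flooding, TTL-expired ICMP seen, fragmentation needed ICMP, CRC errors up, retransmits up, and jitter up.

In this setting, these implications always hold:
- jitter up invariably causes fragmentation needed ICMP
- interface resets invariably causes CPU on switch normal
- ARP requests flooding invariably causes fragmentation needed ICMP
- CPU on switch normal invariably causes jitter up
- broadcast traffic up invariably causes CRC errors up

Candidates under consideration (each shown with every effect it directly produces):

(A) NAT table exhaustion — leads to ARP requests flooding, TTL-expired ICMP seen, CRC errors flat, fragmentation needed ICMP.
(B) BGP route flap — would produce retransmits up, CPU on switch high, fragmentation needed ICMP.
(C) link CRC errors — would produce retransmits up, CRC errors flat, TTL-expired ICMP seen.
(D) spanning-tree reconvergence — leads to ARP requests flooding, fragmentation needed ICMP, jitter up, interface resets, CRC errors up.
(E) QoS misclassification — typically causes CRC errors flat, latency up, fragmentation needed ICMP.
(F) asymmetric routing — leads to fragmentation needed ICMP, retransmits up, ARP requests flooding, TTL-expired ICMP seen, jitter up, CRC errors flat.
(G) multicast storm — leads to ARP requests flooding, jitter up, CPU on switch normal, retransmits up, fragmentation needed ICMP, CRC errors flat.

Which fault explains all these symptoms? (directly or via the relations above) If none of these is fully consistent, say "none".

Testing each hypothesis:
(A) NAT table exhaustion — ARP requests flooding +; TTL-expired ICMP seen +; fragmentation needed ICMP +; CRC errors up -; retransmits up -; jitter up -
(B) BGP route flap — does not account for ARP requests flooding, TTL-expired ICMP seen, CRC errors up, jitter up
(C) link CRC errors — ARP requests flooding -; TTL-expired ICMP seen +; fragmentation needed ICMP -; CRC errors up -; retransmits up +; jitter up -
(D) spanning-tree reconvergence — ARP requests flooding +; TTL-expired ICMP seen -; fragmentation needed ICMP +; CRC errors up +; retransmits up -; jitter up +
(E) QoS misclassification — fails on ARP requests flooding, TTL-expired ICMP seen, CRC errors up, retransmits up, jitter up (predicts CRC errors flat, not CRC errors up)
(F) asymmetric routing — fails on CRC errors up (predicts CRC errors flat, not CRC errors up)
(G) multicast storm — ARP requests flooding +; TTL-expired ICMP seen -; fragmentation needed ICMP +; CRC errors up -; retransmits up +; jitter up +
Every candidate fails on at least one observation.

none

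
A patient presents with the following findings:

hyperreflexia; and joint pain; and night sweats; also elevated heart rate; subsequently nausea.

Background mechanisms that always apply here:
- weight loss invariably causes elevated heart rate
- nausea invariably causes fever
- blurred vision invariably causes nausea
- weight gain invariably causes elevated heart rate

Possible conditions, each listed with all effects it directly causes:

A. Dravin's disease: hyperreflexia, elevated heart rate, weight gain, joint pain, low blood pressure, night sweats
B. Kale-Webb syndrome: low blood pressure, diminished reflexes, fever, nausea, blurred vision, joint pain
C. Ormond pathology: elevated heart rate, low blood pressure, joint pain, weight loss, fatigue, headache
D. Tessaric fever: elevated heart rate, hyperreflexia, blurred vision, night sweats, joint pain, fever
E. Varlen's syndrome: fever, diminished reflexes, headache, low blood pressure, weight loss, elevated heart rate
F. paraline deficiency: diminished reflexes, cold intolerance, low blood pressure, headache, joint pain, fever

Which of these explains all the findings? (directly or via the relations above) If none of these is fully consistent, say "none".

D

Testing each hypothesis:
(A) Dravin's disease — hyperreflexia yes; joint pain yes; night sweats yes; elevated heart rate yes; nausea NO
(B) Kale-Webb syndrome — hyperreflexia NO; joint pain yes; night sweats NO; elevated heart rate NO; nausea yes
(C) Ormond pathology — does not account for hyperreflexia, night sweats, nausea
(D) Tessaric fever — hyperreflexia yes; joint pain yes; night sweats yes; elevated heart rate yes; nausea yes (by blurred vision → nausea)
(E) Varlen's syndrome — fails on hyperreflexia, joint pain, night sweats, nausea (predicts diminished reflexes, not hyperreflexia)
(F) paraline deficiency — hyperreflexia NO; joint pain yes; night sweats NO; elevated heart rate NO; nausea NO
(D) alone accounts for all the evidence.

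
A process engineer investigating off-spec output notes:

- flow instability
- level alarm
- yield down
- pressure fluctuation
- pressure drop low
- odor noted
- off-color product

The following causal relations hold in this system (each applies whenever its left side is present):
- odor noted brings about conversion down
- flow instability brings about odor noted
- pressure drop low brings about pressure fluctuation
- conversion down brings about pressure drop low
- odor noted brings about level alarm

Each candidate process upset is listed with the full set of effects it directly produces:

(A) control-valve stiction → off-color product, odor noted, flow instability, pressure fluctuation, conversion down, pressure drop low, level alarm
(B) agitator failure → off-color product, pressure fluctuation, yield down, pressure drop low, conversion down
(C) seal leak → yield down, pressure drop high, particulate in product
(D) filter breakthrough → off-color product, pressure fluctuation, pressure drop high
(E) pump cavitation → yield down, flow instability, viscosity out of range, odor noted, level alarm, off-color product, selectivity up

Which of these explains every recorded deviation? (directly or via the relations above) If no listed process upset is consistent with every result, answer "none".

Per-candidate check:
(A) control-valve stiction — flow instability match; level alarm match; yield down miss; pressure fluctuation match; pressure drop low match; odor noted match; off-color product match
(B) agitator failure — flow instability miss; level alarm miss; yield down match; pressure fluctuation match; pressure drop low match; odor noted miss; off-color product match
(C) seal leak — fails on flow instability, level alarm, pressure fluctuation, pressure drop low, odor noted, off-color product (predicts pressure drop high, not pressure drop low)
(D) filter breakthrough — fails on flow instability, level alarm, yield down, pressure drop low, odor noted (predicts pressure drop high, not pressure drop low)
(E) pump cavitation — flow instability match; level alarm match; yield down match; pressure fluctuation match (by odor noted → conversion down → pressure drop low → pressure fluctuation); pressure drop low match (by odor noted → conversion down → pressure drop low); odor noted match; off-color product match
(E) alone accounts for all the evidence.

E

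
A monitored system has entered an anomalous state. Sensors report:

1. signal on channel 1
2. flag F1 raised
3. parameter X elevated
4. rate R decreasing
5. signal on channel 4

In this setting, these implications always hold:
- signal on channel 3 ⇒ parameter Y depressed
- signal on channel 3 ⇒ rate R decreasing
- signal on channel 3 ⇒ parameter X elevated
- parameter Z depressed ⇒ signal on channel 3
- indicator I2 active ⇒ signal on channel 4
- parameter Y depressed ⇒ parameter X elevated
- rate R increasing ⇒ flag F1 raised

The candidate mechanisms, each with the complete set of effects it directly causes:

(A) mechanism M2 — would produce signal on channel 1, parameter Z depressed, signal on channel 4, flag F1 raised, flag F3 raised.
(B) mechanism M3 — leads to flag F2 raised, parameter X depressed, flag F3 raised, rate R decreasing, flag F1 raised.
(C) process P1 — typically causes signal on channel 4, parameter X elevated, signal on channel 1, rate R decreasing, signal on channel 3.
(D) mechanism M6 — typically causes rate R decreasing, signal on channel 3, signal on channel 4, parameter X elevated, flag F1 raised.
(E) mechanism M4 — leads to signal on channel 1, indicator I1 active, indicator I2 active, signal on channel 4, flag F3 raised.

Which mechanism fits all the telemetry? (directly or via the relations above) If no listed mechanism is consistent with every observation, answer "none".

Testing each hypothesis:
(A) mechanism M2 — accounts for every observation (parameter X elevated through parameter Z depressed → signal on channel 3 → parameter X elevated)
(B) mechanism M3 — fails on signal on channel 1, parameter X elevated, signal on channel 4 (predicts parameter X depressed, not parameter X elevated)
(C) process P1 — does not account for flag F1 raised
(D) mechanism M6 — signal on channel 1 ✗; flag F1 raised ✓; parameter X elevated ✓; rate R decreasing ✓; signal on channel 4 ✓
(E) mechanism M4 — signal on channel 1 ✓; flag F1 raised ✗; parameter X elevated ✗; rate R decreasing ✗; signal on channel 4 ✓
(A) is the only candidate with no mismatches.

A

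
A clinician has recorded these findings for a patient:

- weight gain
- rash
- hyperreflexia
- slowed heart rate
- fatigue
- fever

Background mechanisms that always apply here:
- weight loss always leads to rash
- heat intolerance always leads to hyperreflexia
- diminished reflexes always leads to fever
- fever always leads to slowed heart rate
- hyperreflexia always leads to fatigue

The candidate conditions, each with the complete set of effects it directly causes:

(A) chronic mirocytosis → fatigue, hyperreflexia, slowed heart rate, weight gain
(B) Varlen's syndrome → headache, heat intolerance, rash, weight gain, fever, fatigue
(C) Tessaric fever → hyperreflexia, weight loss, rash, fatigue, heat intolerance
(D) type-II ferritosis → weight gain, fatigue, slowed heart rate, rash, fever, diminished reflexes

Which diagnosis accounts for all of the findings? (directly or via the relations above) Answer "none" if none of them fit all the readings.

Per-candidate check:
(A) chronic mirocytosis — weight gain +; rash -; hyperreflexia +; slowed heart rate +; fatigue +; fever -
(B) Varlen's syndrome — weight gain +; rash +; hyperreflexia + (by heat intolerance → hyperreflexia); slowed heart rate + (by fever → slowed heart rate); fatigue +; fever +
(C) Tessaric fever — weight gain -; rash +; hyperreflexia +; slowed heart rate -; fatigue +; fever -
(D) type-II ferritosis — fails on hyperreflexia (predicts diminished reflexes, not hyperreflexia)
(B) is the only candidate with no mismatches.

B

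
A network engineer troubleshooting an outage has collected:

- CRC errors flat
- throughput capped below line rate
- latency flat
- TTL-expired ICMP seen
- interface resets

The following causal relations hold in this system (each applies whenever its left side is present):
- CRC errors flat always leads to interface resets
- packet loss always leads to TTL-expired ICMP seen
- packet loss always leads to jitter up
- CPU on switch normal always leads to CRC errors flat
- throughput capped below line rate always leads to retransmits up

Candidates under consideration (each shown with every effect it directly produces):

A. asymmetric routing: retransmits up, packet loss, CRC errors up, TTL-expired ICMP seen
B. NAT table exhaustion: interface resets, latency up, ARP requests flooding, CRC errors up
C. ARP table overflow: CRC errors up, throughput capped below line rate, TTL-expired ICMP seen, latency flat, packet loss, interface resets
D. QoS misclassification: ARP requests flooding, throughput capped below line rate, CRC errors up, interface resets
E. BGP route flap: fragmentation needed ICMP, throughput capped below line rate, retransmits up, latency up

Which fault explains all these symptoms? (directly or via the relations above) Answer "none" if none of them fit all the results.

none

For each candidate, compare predicted effects to what was observed:
(A) asymmetric routing — CRC errors flat miss; throughput capped below line rate miss; latency flat miss; TTL-expired ICMP seen match; interface resets miss
(B) NAT table exhaustion — fails on CRC errors flat, throughput capped below line rate, latency flat, TTL-expired ICMP seen (predicts CRC errors up, not CRC errors flat; predicts latency up, not latency flat)
(C) ARP table overflow — fails on CRC errors flat (predicts CRC errors up, not CRC errors flat)
(D) QoS misclassification — CRC errors flat miss; throughput capped below line rate match; latency flat miss; TTL-expired ICMP seen miss; interface resets match
(E) BGP route flap — CRC errors flat miss; throughput capped below line rate match; latency flat miss; TTL-expired ICMP seen miss; interface resets miss
No candidate is consistent with all observations.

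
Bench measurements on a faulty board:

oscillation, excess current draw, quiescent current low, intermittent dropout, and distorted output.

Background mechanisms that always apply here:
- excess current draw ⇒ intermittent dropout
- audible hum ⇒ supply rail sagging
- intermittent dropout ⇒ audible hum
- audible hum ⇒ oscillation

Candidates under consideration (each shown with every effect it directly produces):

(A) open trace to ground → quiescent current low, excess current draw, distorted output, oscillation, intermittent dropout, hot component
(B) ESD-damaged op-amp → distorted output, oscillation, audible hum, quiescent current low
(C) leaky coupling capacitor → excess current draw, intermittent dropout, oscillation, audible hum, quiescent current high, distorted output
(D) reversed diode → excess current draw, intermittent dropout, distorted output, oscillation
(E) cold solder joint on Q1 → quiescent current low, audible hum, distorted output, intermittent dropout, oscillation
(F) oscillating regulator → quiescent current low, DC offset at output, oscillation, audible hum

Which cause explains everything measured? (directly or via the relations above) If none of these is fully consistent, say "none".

A

Per-candidate check:
(A) open trace to ground — oscillation ✓; excess current draw ✓; quiescent current low ✓; intermittent dropout ✓; distorted output ✓
(B) ESD-damaged op-amp — does not account for excess current draw, intermittent dropout
(C) leaky coupling capacitor — oscillation ✓; excess current draw ✓; quiescent current low ✗; intermittent dropout ✓; distorted output ✓
(D) reversed diode — does not account for quiescent current low
(E) cold solder joint on Q1 — oscillation ✓; excess current draw ✗; quiescent current low ✓; intermittent dropout ✓; distorted output ✓
(F) oscillating regulator — does not account for excess current draw, intermittent dropout, distorted output
Only (A) is consistent with every observation.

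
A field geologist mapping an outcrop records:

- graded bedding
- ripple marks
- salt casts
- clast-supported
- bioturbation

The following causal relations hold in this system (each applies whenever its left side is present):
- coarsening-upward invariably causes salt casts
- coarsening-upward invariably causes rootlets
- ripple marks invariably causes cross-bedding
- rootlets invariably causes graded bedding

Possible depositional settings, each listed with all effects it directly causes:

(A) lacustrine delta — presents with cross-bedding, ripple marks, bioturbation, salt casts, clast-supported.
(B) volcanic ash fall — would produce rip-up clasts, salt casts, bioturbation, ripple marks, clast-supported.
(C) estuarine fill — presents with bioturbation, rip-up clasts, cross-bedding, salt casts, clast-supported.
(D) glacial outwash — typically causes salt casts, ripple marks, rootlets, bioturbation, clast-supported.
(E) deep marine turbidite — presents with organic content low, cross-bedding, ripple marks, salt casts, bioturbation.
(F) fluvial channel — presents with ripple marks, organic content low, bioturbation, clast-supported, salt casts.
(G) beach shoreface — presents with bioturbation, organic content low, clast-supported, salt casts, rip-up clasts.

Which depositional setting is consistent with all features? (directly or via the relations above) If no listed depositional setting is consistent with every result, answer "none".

D

For each candidate, compare predicted effects to what was observed:
(A) lacustrine delta — does not account for graded bedding
(B) volcanic ash fall — graded bedding miss; ripple marks match; salt casts match; clast-supported match; bioturbation match
(C) estuarine fill — graded bedding miss; ripple marks miss; salt casts match; clast-supported match; bioturbation match
(D) glacial outwash — accounts for every observation (graded bedding by rootlets → graded bedding)
(E) deep marine turbidite — graded bedding miss; ripple marks match; salt casts match; clast-supported miss; bioturbation match
(F) fluvial channel — graded bedding miss; ripple marks match; salt casts match; clast-supported match; bioturbation match
(G) beach shoreface — does not account for graded bedding, ripple marks
(D) alone accounts for all the evidence.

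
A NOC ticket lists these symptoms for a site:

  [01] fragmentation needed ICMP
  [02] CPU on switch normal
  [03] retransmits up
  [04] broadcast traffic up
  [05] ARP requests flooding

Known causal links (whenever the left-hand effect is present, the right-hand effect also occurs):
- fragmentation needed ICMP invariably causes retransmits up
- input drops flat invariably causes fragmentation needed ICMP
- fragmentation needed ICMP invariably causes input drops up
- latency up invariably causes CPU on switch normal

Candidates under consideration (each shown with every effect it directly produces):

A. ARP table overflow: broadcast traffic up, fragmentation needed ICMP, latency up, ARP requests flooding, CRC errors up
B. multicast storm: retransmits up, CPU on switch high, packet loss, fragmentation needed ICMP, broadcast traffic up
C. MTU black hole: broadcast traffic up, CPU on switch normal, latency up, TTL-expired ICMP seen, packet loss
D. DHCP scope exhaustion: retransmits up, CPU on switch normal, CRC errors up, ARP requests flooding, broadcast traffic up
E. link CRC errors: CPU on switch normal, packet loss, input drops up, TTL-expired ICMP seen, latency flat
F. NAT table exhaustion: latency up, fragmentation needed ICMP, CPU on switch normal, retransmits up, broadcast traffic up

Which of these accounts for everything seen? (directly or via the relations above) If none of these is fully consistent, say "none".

A

Testing each hypothesis:
(A) ARP table overflow — accounts for every observation (CPU on switch normal via latency up → CPU on switch normal)
(B) multicast storm — fragmentation needed ICMP +; CPU on switch normal -; retransmits up +; broadcast traffic up +; ARP requests flooding -
(C) MTU black hole — does not account for fragmentation needed ICMP, retransmits up, ARP requests flooding
(D) DHCP scope exhaustion — fragmentation needed ICMP -; CPU on switch normal +; retransmits up +; broadcast traffic up +; ARP requests flooding +
(E) link CRC errors — does not account for fragmentation needed ICMP, retransmits up, broadcast traffic up, ARP requests flooding
(F) NAT table exhaustion — fragmentation needed ICMP +; CPU on switch normal +; retransmits up +; broadcast traffic up +; ARP requests flooding -
(A) alone accounts for all the evidence.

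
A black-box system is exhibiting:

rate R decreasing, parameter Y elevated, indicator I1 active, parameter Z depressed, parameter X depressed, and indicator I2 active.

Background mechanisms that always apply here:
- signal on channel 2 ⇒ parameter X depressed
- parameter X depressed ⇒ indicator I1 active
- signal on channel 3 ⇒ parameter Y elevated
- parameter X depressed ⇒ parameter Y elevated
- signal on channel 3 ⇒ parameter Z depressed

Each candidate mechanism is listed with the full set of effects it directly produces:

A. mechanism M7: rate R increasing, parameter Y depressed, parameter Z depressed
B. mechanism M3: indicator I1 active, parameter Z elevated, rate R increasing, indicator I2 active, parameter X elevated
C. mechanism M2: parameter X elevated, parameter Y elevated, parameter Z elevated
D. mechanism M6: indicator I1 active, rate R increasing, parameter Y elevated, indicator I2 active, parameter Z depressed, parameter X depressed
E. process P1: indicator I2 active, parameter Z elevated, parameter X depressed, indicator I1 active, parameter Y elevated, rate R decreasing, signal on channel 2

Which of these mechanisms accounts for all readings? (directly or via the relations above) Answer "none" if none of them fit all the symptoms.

none

Testing each hypothesis:
(A) mechanism M7 — fails on rate R decreasing, parameter Y elevated, indicator I1 active, parameter X depressed, indicator I2 active (predicts rate R increasing, not rate R decreasing; predicts parameter Y depressed, not parameter Y elevated)
(B) mechanism M3 — rate R decreasing NO; parameter Y elevated NO; indicator I1 active yes; parameter Z depressed NO; parameter X depressed NO; indicator I2 active yes
(C) mechanism M2 — rate R decreasing NO; parameter Y elevated yes; indicator I1 active NO; parameter Z depressed NO; parameter X depressed NO; indicator I2 active NO
(D) mechanism M6 — rate R decreasing NO; parameter Y elevated yes; indicator I1 active yes; parameter Z depressed yes; parameter X depressed yes; indicator I2 active yes
(E) process P1 — rate R decreasing yes; parameter Y elevated yes; indicator I1 active yes; parameter Z depressed NO; parameter X depressed yes; indicator I2 active yes
No candidate is consistent with all observations.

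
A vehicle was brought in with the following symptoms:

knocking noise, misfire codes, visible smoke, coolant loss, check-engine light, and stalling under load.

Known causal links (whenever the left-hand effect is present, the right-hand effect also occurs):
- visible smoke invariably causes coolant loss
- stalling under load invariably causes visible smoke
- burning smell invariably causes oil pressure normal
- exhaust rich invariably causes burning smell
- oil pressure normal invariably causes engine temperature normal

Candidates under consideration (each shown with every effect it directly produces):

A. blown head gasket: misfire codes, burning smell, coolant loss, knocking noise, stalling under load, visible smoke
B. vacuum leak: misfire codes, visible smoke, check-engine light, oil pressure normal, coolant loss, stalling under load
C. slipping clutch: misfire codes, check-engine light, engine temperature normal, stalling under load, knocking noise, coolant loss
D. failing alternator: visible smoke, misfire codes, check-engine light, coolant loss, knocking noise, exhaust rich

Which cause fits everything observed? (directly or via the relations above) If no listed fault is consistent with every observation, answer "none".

Per-candidate check:
(A) blown head gasket — knocking noise +; misfire codes +; visible smoke +; coolant loss +; check-engine light -; stalling under load +
(B) vacuum leak — knocking noise -; misfire codes +; visible smoke +; coolant loss +; check-engine light +; stalling under load +
(C) slipping clutch — accounts for every observation (visible smoke through stalling under load → visible smoke)
(D) failing alternator — does not account for stalling under load
(C) alone accounts for all the evidence.

C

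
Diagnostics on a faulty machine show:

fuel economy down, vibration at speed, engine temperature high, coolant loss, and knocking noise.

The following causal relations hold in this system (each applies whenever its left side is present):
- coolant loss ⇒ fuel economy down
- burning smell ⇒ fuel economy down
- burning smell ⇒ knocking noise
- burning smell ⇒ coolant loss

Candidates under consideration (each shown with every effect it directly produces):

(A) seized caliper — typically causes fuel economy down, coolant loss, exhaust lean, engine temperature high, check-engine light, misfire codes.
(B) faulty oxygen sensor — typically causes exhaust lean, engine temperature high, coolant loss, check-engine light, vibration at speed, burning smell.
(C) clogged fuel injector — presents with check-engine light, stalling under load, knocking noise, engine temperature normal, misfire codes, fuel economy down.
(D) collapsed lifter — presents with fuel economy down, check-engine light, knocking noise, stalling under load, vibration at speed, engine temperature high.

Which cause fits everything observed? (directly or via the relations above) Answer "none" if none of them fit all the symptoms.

B

For each candidate, compare predicted effects to what was observed:
(A) seized caliper — fuel economy down ✓; vibration at speed ✗; engine temperature high ✓; coolant loss ✓; knocking noise ✗
(B) faulty oxygen sensor — accounts for every observation (fuel economy down through coolant loss → fuel economy down)
(C) clogged fuel injector — fails on vibration at speed, engine temperature high, coolant loss (predicts engine temperature normal, not engine temperature high)
(D) collapsed lifter — does not account for coolant loss
(B) is the only candidate with no mismatches.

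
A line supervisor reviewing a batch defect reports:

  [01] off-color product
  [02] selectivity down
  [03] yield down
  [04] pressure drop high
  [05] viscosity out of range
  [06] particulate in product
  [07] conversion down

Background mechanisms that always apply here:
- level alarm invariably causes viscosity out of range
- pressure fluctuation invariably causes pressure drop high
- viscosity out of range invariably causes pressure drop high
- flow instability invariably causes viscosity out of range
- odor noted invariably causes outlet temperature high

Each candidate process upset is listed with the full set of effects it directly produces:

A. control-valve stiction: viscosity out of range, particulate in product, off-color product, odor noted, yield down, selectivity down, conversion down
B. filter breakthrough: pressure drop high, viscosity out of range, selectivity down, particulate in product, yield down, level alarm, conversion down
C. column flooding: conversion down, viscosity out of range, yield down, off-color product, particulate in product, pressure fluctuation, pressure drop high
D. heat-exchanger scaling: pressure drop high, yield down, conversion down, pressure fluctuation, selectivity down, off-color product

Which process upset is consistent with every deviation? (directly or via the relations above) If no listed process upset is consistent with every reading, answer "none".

For each candidate, compare predicted effects to what was observed:
(A) control-valve stiction — off-color product match; selectivity down match; yield down match; pressure drop high match (via viscosity out of range → pressure drop high); viscosity out of range match; particulate in product match; conversion down match
(B) filter breakthrough — does not account for off-color product
(C) column flooding — does not account for selectivity down
(D) heat-exchanger scaling — off-color product match; selectivity down match; yield down match; pressure drop high match; viscosity out of range miss; particulate in product miss; conversion down match
(A) alone accounts for all the evidence.

A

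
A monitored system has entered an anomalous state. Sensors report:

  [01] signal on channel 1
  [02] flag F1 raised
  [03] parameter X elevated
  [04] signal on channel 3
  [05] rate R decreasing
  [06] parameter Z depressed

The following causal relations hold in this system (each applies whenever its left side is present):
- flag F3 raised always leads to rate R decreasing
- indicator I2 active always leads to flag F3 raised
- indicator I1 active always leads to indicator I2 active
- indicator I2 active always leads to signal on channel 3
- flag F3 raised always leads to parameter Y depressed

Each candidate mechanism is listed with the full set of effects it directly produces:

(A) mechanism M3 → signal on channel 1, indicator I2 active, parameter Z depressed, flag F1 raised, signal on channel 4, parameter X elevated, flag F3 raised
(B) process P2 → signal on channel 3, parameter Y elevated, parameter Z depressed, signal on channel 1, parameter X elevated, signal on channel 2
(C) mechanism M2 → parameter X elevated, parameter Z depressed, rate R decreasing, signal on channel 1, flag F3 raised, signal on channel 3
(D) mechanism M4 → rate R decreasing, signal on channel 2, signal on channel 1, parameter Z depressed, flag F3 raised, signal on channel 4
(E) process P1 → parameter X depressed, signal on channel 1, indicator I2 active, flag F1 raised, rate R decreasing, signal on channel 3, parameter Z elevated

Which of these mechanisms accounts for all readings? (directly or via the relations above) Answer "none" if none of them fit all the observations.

Checking each candidate against the observations:
(A) mechanism M3 — accounts for every observation (signal on channel 3 by indicator I2 active → signal on channel 3)
(B) process P2 — signal on channel 1 +; flag F1 raised -; parameter X elevated +; signal on channel 3 +; rate R decreasing -; parameter Z depressed +
(C) mechanism M2 — does not account for flag F1 raised
(D) mechanism M4 — signal on channel 1 +; flag F1 raised -; parameter X elevated -; signal on channel 3 -; rate R decreasing +; parameter Z depressed +
(E) process P1 — signal on channel 1 +; flag F1 raised +; parameter X elevated -; signal on channel 3 +; rate R decreasing +; parameter Z depressed -
Only (A) is consistent with every observation.

A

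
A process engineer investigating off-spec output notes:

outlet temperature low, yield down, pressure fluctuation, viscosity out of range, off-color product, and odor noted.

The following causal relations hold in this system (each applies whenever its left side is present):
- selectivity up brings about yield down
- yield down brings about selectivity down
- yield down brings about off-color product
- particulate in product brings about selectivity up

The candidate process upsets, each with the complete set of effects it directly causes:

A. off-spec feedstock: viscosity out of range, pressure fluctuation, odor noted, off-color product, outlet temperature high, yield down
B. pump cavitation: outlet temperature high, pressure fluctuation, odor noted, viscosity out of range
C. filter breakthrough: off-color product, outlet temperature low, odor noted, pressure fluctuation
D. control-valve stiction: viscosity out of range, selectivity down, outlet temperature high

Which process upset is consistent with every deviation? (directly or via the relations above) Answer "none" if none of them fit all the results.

Testing each hypothesis:
(A) off-spec feedstock — outlet temperature low miss; yield down match; pressure fluctuation match; viscosity out of range match; off-color product match; odor noted match
(B) pump cavitation — fails on outlet temperature low, yield down, off-color product (predicts outlet temperature high, not outlet temperature low)
(C) filter breakthrough — does not account for yield down, viscosity out of range
(D) control-valve stiction — fails on outlet temperature low, yield down, pressure fluctuation, off-color product, odor noted (predicts outlet temperature high, not outlet temperature low)
No candidate is consistent with all observations.

none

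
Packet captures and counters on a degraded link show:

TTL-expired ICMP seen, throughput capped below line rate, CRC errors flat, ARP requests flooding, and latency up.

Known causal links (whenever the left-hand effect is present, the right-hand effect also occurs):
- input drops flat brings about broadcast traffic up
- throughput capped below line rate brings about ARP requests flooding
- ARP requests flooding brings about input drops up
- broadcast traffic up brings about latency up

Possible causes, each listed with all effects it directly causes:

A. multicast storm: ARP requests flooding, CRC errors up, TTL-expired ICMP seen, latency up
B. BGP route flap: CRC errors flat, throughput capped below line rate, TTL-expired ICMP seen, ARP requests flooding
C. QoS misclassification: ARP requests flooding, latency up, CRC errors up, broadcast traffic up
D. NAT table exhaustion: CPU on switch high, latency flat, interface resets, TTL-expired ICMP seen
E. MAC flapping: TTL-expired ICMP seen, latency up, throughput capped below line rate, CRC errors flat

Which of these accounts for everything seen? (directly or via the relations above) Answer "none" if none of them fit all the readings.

E

Per-candidate check:
(A) multicast storm — fails on throughput capped below line rate, CRC errors flat (predicts CRC errors up, not CRC errors flat)
(B) BGP route flap — TTL-expired ICMP seen match; throughput capped below line rate match; CRC errors flat match; ARP requests flooding match; latency up miss
(C) QoS misclassification — fails on TTL-expired ICMP seen, throughput capped below line rate, CRC errors flat (predicts CRC errors up, not CRC errors flat)
(D) NAT table exhaustion — TTL-expired ICMP seen match; throughput capped below line rate miss; CRC errors flat miss; ARP requests flooding miss; latency up miss
(E) MAC flapping — accounts for every observation (ARP requests flooding by throughput capped below line rate → ARP requests flooding)
(E) is the only candidate with no mismatches.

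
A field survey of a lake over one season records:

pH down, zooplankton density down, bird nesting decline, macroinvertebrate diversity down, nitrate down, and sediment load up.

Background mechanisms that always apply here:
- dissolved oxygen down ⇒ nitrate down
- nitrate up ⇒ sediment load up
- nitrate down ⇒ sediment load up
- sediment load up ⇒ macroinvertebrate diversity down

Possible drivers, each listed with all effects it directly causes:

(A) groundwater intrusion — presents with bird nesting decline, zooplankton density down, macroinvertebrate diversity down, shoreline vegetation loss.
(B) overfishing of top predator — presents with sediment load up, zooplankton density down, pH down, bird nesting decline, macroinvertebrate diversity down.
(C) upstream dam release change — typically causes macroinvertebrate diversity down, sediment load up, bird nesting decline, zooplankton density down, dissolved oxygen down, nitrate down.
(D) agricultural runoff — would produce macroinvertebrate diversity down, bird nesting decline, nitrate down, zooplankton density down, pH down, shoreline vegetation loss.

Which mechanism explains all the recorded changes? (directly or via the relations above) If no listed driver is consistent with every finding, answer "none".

For each candidate, compare predicted effects to what was observed:
(A) groundwater intrusion — pH down NO; zooplankton density down yes; bird nesting decline yes; macroinvertebrate diversity down yes; nitrate down NO; sediment load up NO
(B) overfishing of top predator — pH down yes; zooplankton density down yes; bird nesting decline yes; macroinvertebrate diversity down yes; nitrate down NO; sediment load up yes
(C) upstream dam release change — pH down NO; zooplankton density down yes; bird nesting decline yes; macroinvertebrate diversity down yes; nitrate down yes; sediment load up yes
(D) agricultural runoff — pH down yes; zooplankton density down yes; bird nesting decline yes; macroinvertebrate diversity down yes; nitrate down yes; sediment load up yes (by nitrate down → sediment load up)
(D) alone accounts for all the evidence.

D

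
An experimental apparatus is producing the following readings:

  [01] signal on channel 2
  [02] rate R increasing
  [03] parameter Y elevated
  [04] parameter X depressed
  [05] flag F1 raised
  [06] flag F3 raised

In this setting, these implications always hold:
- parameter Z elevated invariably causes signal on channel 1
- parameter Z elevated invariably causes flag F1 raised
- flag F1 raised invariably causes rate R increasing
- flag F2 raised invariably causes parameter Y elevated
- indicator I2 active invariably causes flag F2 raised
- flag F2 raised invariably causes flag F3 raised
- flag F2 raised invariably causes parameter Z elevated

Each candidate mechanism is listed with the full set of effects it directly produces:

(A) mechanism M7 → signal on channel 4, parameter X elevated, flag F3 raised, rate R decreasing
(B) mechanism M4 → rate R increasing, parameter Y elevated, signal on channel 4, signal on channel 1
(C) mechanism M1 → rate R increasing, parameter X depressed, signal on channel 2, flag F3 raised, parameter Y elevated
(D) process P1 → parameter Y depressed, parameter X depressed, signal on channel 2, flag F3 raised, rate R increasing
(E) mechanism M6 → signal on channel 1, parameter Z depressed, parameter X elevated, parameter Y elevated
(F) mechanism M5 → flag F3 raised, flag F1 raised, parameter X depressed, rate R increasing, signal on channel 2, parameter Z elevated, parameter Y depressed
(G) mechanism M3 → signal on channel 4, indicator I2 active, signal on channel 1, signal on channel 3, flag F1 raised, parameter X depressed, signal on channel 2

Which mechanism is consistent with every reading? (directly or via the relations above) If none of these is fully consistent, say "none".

G

For each candidate, compare predicted effects to what was observed:
(A) mechanism M7 — fails on signal on channel 2, rate R increasing, parameter Y elevated, parameter X depressed, flag F1 raised (predicts rate R decreasing, not rate R increasing; predicts parameter X elevated, not parameter X depressed)
(B) mechanism M4 — does not account for signal on channel 2, parameter X depressed, flag F1 raised, flag F3 raised
(C) mechanism M1 — signal on channel 2 yes; rate R increasing yes; parameter Y elevated yes; parameter X depressed yes; flag F1 raised NO; flag F3 raised yes
(D) process P1 — signal on channel 2 yes; rate R increasing yes; parameter Y elevated NO; parameter X depressed yes; flag F1 raised NO; flag F3 raised yes
(E) mechanism M6 — fails on signal on channel 2, rate R increasing, parameter X depressed, flag F1 raised, flag F3 raised (predicts parameter X elevated, not parameter X depressed)
(F) mechanism M5 — signal on channel 2 yes; rate R increasing yes; parameter Y elevated NO; parameter X depressed yes; flag F1 raised yes; flag F3 raised yes
(G) mechanism M3 — signal on channel 2 yes; rate R increasing yes (by flag F1 raised → rate R increasing); parameter Y elevated yes (by indicator I2 active → flag F2 raised → parameter Y elevated); parameter X depressed yes; flag F1 raised yes; flag F3 raised yes (by indicator I2 active → flag F2 raised → flag F3 raised)
(G) is the only candidate with no mismatches.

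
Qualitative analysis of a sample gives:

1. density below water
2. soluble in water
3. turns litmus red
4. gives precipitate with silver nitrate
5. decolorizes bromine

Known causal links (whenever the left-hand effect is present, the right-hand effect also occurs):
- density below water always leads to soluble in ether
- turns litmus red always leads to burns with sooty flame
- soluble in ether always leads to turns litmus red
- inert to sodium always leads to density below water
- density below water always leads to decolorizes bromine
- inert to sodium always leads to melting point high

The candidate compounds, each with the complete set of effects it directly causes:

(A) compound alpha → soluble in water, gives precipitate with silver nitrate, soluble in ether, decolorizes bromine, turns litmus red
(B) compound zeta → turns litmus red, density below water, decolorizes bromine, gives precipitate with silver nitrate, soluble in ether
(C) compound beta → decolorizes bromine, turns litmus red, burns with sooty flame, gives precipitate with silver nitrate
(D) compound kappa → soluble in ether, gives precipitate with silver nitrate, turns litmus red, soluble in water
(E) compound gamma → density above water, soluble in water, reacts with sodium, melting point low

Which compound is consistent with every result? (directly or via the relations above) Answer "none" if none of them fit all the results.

none

Testing each hypothesis:
(A) compound alpha — does not account for density below water
(B) compound zeta — density below water match; soluble in water miss; turns litmus red match; gives precipitate with silver nitrate match; decolorizes bromine match
(C) compound beta — density below water miss; soluble in water miss; turns litmus red match; gives precipitate with silver nitrate match; decolorizes bromine match
(D) compound kappa — density below water miss; soluble in water match; turns litmus red match; gives precipitate with silver nitrate match; decolorizes bromine miss
(E) compound gamma — fails on density below water, turns litmus red, gives precipitate with silver nitrate, decolorizes bromine (predicts density above water, not density below water)
None of the listed candidates fits everything.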